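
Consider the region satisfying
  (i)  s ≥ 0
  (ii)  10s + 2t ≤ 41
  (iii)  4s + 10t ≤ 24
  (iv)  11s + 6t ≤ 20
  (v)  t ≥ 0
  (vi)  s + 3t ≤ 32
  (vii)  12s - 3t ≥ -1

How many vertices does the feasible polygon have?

5

Intersecting each pair of boundary lines and keeping only the points that satisfy every inequality leaves:
  (0, 0)
  (0, 1/3)
  (28/43, 92/43)
  (31/66, 73/33)
  (20/11, 0)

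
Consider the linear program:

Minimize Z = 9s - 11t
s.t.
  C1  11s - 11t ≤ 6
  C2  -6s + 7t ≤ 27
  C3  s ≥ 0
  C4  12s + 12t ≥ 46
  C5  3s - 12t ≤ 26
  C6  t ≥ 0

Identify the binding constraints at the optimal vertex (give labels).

Vertices and Z = 9s - 11t:
  (339/11, 333/11) → Z = -612/11
  (289/132, 217/132) → Z = 107/66
  (0, 27/7) → Z = -297/7
  (0, 23/6) → Z = -253/6

The minimum is at (339/11, 333/11). Substituting into each constraint, equality holds for C1 and C2; the remaining constraints have slack.

C1 and C2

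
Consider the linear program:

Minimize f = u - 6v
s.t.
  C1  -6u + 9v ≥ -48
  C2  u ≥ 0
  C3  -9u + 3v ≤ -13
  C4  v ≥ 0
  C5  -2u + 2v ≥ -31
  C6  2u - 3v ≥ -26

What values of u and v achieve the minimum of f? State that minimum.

At the optimal vertex, -2u + 2v = -31 and 2u - 3v = -26.
Solving simultaneously gives u = 145/2, v = 57.

u = 145/2, v = 57, minimum f = -539/2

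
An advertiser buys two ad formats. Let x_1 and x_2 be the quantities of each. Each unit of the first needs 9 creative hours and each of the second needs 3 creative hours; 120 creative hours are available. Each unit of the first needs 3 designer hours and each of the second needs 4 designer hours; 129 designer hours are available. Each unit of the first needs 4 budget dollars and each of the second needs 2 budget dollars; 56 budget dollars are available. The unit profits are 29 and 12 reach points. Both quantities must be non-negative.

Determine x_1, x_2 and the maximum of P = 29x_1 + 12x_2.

x_1 = 12, x_2 = 4, maximum P = 396

Corner points and P = 29x_1 + 12x_2:
  (0, 0) → P = 0
  (0, 28) → P = 336
  (40/3, 0) → P = 1160/3
  (12, 4) → P = 396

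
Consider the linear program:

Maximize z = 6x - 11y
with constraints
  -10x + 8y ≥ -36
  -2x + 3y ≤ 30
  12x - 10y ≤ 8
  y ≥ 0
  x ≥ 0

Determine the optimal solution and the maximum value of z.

Feasible corners and z = 6x - 11y:
  (81/4, 47/2) → z = -137
  (0, 10) → z = -110
  (2/3, 0) → z = 4
  (0, 0) → z = 0

x = 2/3, y = 0, maximum z = 4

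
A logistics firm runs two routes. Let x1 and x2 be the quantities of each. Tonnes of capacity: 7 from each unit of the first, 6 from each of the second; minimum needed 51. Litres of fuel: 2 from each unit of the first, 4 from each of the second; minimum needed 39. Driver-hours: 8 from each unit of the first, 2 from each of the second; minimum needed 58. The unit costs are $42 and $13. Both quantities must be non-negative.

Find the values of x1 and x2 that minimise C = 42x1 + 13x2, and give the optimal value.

x1 = 11/2, x2 = 7, minimum C = 322

The feasible region is unbounded (it extends along (0, 1), (1, 0)), but C strictly increases along every unbounded feasible direction, so there is no improving ray and the minimum is attained at a vertex.

At the optimal vertex, 2x1 + 4x2 = 39 and 8x1 + 2x2 = 58.
Solving simultaneously gives x1 = 11/2, x2 = 7.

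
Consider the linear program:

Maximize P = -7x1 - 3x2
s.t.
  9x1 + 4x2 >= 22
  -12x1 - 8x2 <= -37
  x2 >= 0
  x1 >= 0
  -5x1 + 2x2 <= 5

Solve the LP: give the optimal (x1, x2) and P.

x1 = 12/19, x2 = 155/38, maximum P = -633/38

Feasible corners and P = -7x1 - 3x2:
  (7/6, 23/8) → P = -403/24
  (12/19, 155/38) → P = -633/38
  (37/12, 0) → P = -259/12
The feasible region is unbounded (it extends along (1, 0), (2, 5)), but P strictly decreases along every unbounded feasible direction, so there is no improving ray and the maximum is attained at a vertex.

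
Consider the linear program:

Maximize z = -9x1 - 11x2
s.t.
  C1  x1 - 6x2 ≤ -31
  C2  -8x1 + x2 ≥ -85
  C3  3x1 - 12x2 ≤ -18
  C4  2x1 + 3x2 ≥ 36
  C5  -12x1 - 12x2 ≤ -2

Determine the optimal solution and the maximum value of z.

Corner points and z = -9x1 - 11x2:
  (541/47, 333/47) → z = -8532/47
  (41/5, 98/15) → z = -437/3
  (-71/2, 107/3) → z = -437/6
The feasible region is unbounded (it extends along (1, 8), (-1, 1)), but z strictly decreases along every unbounded feasible direction, so there is no improving ray and the maximum is attained at a vertex.

The binding constraints are 2x1 + 3x2 = 36 and -12x1 - 12x2 = -2.
Solving simultaneously gives x1 = -71/2, x2 = 107/3.

x1 = -71/2, x2 = 107/3, maximum z = -437/6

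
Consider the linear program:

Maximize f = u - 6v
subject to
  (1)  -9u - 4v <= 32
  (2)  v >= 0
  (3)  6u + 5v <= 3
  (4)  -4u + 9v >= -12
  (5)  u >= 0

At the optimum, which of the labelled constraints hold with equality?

(2) and (3)

Corner points and f = u - 6v:
  (1/2, 0) → f = 1/2
  (0, 0) → f = 0
  (0, 3/5) → f = -18/5

The maximum is at (1/2, 0). Substituting into each constraint, equality holds for (2) and (3); the remaining constraints have slack.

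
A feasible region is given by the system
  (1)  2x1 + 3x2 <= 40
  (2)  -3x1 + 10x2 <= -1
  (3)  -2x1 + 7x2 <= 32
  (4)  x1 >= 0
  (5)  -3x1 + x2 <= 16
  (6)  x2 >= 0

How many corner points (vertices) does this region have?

3

Intersecting each pair of boundary lines and keeping only the points that satisfy every inequality leaves:
  (403/29, 118/29)
  (20, 0)
  (1/3, 0)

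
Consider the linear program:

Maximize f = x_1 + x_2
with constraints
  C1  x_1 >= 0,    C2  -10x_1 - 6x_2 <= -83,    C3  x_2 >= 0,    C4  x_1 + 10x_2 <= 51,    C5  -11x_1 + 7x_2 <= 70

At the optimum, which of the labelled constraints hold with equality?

C3 and C4

Extreme points and f = x_1 + x_2:
  (83/10, 0) → f = 83/10
  (262/47, 427/94) → f = 951/94
  (51, 0) → f = 51

The maximum is at (51, 0). Substituting into each constraint, equality holds for C3 and C4; the remaining constraints have slack.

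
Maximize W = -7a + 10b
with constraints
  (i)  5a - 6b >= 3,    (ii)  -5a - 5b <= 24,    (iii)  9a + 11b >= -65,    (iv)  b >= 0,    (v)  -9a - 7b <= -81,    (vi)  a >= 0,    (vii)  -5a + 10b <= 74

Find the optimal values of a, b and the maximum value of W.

Vertices and W = -7a + 10b:
  (507/89, 378/89) → W = 231/89
  (237/10, 77/4) → W = 133/5
  (9, 0) → W = -63
The feasible region is unbounded (it extends along (2, 1), (1, 0)), but W strictly decreases along every unbounded feasible direction, so there is no improving ray and the maximum is attained at a vertex.

The optimum lies where 5a - 6b = 3 and -5a + 10b = 74.
Solving simultaneously gives a = 237/10, b = 77/4.

a = 237/10, b = 77/4, maximum W = 133/5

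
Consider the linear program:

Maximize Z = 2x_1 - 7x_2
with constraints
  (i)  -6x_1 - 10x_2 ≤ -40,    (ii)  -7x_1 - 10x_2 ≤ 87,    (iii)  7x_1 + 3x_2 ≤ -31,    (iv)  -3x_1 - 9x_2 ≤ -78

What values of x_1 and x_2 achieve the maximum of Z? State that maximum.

x_1 = -19/2, x_2 = 71/6, maximum Z = -611/6

Extreme points and Z = 2x_1 - 7x_2:
  (-127, 401/5) → Z = -4077/5
  (-35/2, 29/2) → Z = -273/2
  (-19/2, 71/6) → Z = -611/6
The feasible region is unbounded (it extends along (-10, 7), (-3, 7)), but Z strictly decreases along every unbounded feasible direction, so there is no improving ray and the maximum is attained at a vertex.

At the optimal vertex, 7x_1 + 3x_2 = -31 and -3x_1 - 9x_2 = -78.
Solving simultaneously gives x_1 = -19/2, x_2 = 71/6.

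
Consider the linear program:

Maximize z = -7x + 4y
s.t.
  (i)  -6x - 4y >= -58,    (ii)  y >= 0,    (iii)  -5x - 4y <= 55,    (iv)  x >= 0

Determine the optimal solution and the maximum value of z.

x = 0, y = 29/2, maximum z = 58

At the optimal vertex, -6x - 4y = -58 and x = 0.
Solving simultaneously gives x = 0, y = 29/2.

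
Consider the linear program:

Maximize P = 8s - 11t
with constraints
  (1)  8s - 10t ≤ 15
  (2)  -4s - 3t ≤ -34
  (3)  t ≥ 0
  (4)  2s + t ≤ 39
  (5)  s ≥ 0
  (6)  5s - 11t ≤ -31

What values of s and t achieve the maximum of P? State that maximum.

s = 25/2, t = 17/2, maximum P = 13/2

The binding constraints are 8s - 10t = 15 and 5s - 11t = -31.
Solving simultaneously gives s = 25/2, t = 17/2.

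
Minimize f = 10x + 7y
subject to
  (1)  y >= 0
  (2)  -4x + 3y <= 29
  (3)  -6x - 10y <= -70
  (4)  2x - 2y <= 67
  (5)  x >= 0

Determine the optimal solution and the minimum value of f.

Vertices and f = 10x + 7y:
  (35/3, 0) → f = 350/3
  (67/2, 0) → f = 335
  (0, 29/3) → f = 203/3
  (0, 7) → f = 49
The feasible region is unbounded (it extends along (1, 1), (3, 4)), but f strictly increases along every unbounded feasible direction, so there is no improving ray and the minimum is attained at a vertex.

At the optimal vertex, -6x - 10y = -70 and x = 0.
Solving simultaneously gives x = 0, y = 7.

x = 0, y = 7, minimum f = 49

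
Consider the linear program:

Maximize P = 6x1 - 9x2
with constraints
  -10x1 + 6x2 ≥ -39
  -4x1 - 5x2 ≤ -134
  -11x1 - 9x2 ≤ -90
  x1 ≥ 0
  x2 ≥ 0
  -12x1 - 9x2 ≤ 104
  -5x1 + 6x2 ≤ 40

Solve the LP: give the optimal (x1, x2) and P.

x1 = 27/2, x2 = 16, maximum P = -63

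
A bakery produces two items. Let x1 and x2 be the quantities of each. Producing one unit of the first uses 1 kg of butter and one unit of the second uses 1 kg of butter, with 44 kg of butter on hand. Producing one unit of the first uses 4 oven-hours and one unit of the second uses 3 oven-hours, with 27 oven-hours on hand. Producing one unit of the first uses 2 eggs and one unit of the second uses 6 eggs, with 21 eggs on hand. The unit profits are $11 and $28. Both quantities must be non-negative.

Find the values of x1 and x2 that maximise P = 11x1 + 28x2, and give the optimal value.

x1 = 11/2, x2 = 5/3, maximum P = 643/6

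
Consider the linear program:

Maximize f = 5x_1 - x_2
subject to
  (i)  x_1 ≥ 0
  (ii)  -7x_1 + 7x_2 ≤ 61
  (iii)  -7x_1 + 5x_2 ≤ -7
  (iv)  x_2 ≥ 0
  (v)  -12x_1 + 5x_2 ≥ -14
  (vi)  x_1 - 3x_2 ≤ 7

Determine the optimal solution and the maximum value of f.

Corner points and f = 5x_1 - x_2:
  (1, 0) → f = 5
  (7/5, 14/25) → f = 161/25
  (7/6, 0) → f = 35/6

The binding constraints are -7x_1 + 5x_2 = -7 and -12x_1 + 5x_2 = -14.
Solving simultaneously gives x_1 = 7/5, x_2 = 14/25.

x_1 = 7/5, x_2 = 14/25, maximum f = 161/25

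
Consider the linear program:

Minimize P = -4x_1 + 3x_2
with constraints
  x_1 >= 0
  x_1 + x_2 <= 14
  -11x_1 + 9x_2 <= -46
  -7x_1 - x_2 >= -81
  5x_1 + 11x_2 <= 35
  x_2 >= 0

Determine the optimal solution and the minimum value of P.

x_1 = 7, x_2 = 0, minimum P = -28

Vertices and P = -4x_1 + 3x_2:
  (821/166, 155/166) → P = -2819/166
  (46/11, 0) → P = -184/11
  (7, 0) → P = -28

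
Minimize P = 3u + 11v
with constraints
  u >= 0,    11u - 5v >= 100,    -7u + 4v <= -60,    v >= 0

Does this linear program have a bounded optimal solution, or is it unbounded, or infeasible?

Feasible corners and P = 3u + 11v:
  (100/9, 40/9) → P = 740/9
  (100/11, 0) → P = 300/11
The feasible region has finitely many vertices and no improving ray; the minimum is 300/11 at (100/11, 0).

bounded optimum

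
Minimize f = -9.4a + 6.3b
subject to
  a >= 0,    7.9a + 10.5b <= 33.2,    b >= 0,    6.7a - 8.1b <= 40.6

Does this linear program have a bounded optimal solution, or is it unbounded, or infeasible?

Corner points and f = -9.4a + 6.3b:
  (0, 332/105) → f = 19.92
  (0, 0) → f = 0
  (332/79, 0) → f = -15604/395
The feasible region has finitely many vertices and no improving ray; the minimum is -15604/395 at (332/79, 0).

bounded optimum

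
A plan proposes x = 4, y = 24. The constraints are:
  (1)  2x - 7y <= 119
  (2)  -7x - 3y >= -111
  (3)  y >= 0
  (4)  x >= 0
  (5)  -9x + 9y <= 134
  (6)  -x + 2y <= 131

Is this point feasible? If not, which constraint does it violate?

Constraint (5): -9x + 9y = 180, which is not ≤ 134. All other constraints are satisfied.

not feasible — violates (5)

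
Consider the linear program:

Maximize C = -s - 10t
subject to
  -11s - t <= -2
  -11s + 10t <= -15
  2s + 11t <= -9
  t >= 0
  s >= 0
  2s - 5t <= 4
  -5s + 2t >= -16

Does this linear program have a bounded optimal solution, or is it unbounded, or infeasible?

infeasible

The boundaries -11s + 10t = -15 and t = 0 meet at (15/11, 0), but that point violates 2s + 11t ≤ -9. Every candidate vertex is excluded by some other constraint, so the feasible region is empty.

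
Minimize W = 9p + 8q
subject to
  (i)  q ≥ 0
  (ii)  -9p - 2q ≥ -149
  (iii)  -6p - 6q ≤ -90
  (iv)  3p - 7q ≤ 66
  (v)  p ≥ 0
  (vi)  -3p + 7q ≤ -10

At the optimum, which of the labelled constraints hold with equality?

(iii) and (vi)

Extreme points and W = 9p + 8q:
  (149/9, 0) → W = 149
  (15, 0) → W = 135
  (1063/69, 119/23) → W = 4141/23
  (23/2, 7/2) → W = 263/2

The minimum is at (23/2, 7/2). Substituting into each constraint, equality holds for (iii) and (vi); the remaining constraints have slack.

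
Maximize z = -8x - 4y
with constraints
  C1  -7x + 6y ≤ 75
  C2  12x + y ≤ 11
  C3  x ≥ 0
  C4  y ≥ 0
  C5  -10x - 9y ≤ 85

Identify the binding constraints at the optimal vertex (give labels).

Feasible corners and z = -8x - 4y:
  (0, 11) → z = -44
  (11/12, 0) → z = -22/3
  (0, 0) → z = 0

The maximum is at (0, 0). Substituting into each constraint, equality holds for C3 and C4; the remaining constraints have slack.

C3 and C4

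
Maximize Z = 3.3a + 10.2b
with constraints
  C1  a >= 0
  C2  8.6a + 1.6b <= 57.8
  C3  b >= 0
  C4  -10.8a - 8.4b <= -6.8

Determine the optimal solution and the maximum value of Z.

Extreme points and Z = 3.3a + 10.2b:
  (0, 289/8) → Z = 14739/40
  (0, 17/21) → Z = 289/35
  (289/43, 0) → Z = 9537/430
  (17/27, 0) → Z = 187/90

The optimum lies where a = 0 and 8.6a + 1.6b = 57.8.
Solving simultaneously gives a = 0, b = 289/8.

a = 0, b = 36.125, maximum Z = 368.475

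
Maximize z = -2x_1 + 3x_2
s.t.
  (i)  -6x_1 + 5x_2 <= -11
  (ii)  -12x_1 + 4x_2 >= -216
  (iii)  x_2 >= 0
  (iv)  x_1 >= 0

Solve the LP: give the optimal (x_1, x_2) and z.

x_1 = 259/9, x_2 = 97/3, maximum z = 355/9

Feasible corners and z = -2x_1 + 3x_2:
  (259/9, 97/3) → z = 355/9
  (11/6, 0) → z = -11/3
  (18, 0) → z = -36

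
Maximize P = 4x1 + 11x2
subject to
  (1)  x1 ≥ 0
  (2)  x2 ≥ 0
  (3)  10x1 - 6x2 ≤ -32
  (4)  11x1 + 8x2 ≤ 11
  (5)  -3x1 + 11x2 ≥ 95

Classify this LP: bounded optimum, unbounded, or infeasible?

infeasible

The boundaries x1 = 0 and -3x1 + 11x2 = 95 meet at (0, 95/11), but that point violates 11x1 + 8x2 ≤ 11. Every candidate vertex is excluded by some other constraint, so the feasible region is empty.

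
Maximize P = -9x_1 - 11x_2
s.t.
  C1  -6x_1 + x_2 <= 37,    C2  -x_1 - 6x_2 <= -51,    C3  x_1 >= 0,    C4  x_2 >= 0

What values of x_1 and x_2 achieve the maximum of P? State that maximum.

x_1 = 0, x_2 = 17/2, maximum P = -187/2

Extreme points and P = -9x_1 - 11x_2:
  (0, 37) → P = -407
  (0, 17/2) → P = -187/2
  (51, 0) → P = -459
The feasible region is unbounded (it extends along (1, 0), (1, 6)), but P strictly decreases along every unbounded feasible direction, so there is no improving ray and the maximum is attained at a vertex.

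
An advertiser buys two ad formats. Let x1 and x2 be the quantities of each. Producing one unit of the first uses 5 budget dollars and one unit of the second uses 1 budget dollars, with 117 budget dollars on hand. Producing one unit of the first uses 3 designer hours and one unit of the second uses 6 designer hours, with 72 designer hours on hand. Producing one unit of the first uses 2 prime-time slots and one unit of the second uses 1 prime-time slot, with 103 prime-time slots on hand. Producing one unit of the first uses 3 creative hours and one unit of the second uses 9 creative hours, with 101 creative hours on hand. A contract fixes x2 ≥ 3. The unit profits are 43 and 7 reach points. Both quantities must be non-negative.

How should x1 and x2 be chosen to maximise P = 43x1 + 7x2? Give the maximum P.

x1 = 18, x2 = 3, maximum P = 795

Corner points and P = 43x1 + 7x2:
  (0, 101/9) → P = 707/9
  (0, 3) → P = 21
  (14/3, 29/3) → P = 805/3
  (18, 3) → P = 795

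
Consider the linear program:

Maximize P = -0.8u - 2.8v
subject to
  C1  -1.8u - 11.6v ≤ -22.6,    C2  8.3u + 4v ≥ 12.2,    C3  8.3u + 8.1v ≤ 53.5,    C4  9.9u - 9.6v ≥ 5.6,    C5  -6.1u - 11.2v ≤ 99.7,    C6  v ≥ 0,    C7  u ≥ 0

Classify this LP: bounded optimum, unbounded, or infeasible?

bounded optimum

Vertices and P = -0.8u - 2.8v:
  (21877/4085, 4564/4085) → P = -151404/20425
  (7048/3303, 1187/734) → P = -102973/16515
  (18632/5329, 48317/15987) → P = -900022/79935
The feasible region has finitely many vertices and no improving ray; the maximum is -102973/16515 at (7048/3303, 1187/734).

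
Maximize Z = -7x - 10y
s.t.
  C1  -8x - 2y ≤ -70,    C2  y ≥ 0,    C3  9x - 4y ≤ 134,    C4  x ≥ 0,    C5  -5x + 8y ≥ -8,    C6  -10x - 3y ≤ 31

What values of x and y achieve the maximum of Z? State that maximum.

Extreme points and Z = -7x - 10y:
  (0, 35) → Z = -350
  (288/37, 143/37) → Z = -3446/37
  (20, 23/2) → Z = -255
The feasible region is unbounded (it extends along (0, 1), (4, 9)), but Z strictly decreases along every unbounded feasible direction, so there is no improving ray and the maximum is attained at a vertex.

At the optimal vertex, -8x - 2y = -70 and -5x + 8y = -8.
Solving simultaneously gives x = 288/37, y = 143/37.

x = 288/37, y = 143/37, maximum Z = -3446/37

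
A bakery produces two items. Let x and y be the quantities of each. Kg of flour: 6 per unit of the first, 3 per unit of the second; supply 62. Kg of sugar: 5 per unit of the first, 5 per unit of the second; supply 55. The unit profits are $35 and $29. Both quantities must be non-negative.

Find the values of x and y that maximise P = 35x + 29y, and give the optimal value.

x = 29/3, y = 4/3, maximum P = 377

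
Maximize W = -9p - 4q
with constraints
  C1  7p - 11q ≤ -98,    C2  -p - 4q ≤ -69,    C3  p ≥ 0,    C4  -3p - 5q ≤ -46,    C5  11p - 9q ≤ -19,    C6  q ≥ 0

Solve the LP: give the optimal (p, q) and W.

Vertices and W = -9p - 4q:
  (367/39, 581/39) → W = -5627/39
  (673/58, 945/58) → W = -9837/58
  (0, 69/4) → W = -69
The feasible region is unbounded (it extends along (0, 1), (9, 11)), but W strictly decreases along every unbounded feasible direction, so there is no improving ray and the maximum is attained at a vertex.

At the optimal vertex, -p - 4q = -69 and p = 0.
Solving simultaneously gives p = 0, q = 69/4.

p = 0, q = 69/4, maximum W = -69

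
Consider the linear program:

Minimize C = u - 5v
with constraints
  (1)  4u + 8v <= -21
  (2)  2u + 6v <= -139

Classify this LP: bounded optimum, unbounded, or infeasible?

From the feasible point (493/4, -257/4), moving in the direction (-6, 2) keeps every constraint satisfied while C decreases without bound.

unbounded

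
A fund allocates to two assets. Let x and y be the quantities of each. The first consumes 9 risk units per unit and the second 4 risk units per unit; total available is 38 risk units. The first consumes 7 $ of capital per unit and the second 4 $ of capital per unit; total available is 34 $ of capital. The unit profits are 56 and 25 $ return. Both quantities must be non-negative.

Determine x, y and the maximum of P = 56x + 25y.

x = 2, y = 5, maximum P = 237

Corner points and P = 56x + 25y:
  (0, 0) → P = 0
  (0, 17/2) → P = 425/2
  (38/9, 0) → P = 2128/9
  (2, 5) → P = 237

At the optimal vertex, 9x + 4y = 38 and 7x + 4y = 34.
Solving simultaneously gives x = 2, y = 5.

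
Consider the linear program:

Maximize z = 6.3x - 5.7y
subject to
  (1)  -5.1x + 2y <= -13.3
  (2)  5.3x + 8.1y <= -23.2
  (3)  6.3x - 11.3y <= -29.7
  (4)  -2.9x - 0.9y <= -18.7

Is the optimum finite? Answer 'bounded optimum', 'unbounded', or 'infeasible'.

The boundaries -5.1x + 2y = -13.3 and -2.9x - 0.9y = -18.7 meet at (4937/1039, 5680/1039), but that point violates 5.3x + 8.1y ≤ -23.2. Every candidate vertex is excluded by some other constraint, so the feasible region is empty.

infeasible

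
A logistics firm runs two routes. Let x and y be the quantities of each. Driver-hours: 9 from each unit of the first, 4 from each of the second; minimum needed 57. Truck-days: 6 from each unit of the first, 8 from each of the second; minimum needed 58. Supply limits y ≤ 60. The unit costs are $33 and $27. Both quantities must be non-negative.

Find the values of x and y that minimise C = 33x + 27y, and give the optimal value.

Corner points and C = 33x + 27y:
  (0, 57/4) → C = 1539/4
  (0, 60) → C = 1620
  (29/3, 0) → C = 319
  (14/3, 15/4) → C = 1021/4
The feasible region is unbounded (it extends along (1, 0)), but C strictly increases along every unbounded feasible direction, so there is no improving ray and the minimum is attained at a vertex.

x = 14/3, y = 15/4, minimum C = 1021/4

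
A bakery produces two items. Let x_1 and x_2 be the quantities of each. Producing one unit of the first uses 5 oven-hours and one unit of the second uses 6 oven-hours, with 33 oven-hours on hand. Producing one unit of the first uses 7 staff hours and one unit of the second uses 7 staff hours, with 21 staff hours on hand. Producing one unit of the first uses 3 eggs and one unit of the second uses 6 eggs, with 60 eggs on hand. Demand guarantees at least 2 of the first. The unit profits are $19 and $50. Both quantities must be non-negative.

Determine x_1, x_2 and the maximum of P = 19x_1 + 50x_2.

Corner points and P = 19x_1 + 50x_2:
  (3, 0) → P = 57
  (2, 0) → P = 38
  (2, 1) → P = 88

x_1 = 2, x_2 = 1, maximum P = 88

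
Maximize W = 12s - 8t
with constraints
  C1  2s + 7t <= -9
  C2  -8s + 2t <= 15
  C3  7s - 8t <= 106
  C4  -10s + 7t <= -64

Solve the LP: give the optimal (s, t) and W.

At the optimal vertex, 2s + 7t = -9 and 7s - 8t = 106.
Solving simultaneously gives s = 134/13, t = -55/13.

s = 134/13, t = -55/13, maximum W = 2048/13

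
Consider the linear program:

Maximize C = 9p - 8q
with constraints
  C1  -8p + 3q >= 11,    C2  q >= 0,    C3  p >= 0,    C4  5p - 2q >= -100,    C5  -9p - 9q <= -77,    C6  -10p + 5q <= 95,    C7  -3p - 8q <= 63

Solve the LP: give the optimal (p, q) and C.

Corner points and C = 9p - 8q:
  (4/3, 65/9) → C = -412/9
  (23, 65) → C = -313
  (0, 77/9) → C = -616/9
  (0, 19) → C = -152

The optimum lies where -8p + 3q = 11 and -9p - 9q = -77.
Solving simultaneously gives p = 4/3, q = 65/9.

p = 4/3, q = 65/9, maximum C = -412/9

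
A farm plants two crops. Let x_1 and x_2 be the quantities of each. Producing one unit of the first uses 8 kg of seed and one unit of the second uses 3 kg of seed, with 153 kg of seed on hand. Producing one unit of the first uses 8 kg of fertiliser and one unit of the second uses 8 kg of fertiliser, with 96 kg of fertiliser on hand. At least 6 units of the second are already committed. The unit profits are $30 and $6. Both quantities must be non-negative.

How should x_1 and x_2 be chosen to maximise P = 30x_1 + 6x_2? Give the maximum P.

Extreme points and P = 30x_1 + 6x_2:
  (0, 12) → P = 72
  (0, 6) → P = 36
  (6, 6) → P = 216

At the optimal vertex, 8x_1 + 8x_2 = 96 and x_2 = 6.
Solving simultaneously gives x_1 = 6, x_2 = 6.

x_1 = 6, x_2 = 6, maximum P = 216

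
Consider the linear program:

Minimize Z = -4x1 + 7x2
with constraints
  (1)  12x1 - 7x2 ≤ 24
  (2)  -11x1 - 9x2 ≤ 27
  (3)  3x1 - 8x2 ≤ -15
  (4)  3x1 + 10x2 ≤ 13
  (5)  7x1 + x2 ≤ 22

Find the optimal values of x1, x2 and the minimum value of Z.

Vertices and Z = -4x1 + 7x2:
  (-351/115, 84/115) → Z = 1992/115
  (-387/83, 224/83) → Z = 3116/83
  (-23/27, 14/9) → Z = 386/27

At the optimal vertex, 3x1 - 8x2 = -15 and 3x1 + 10x2 = 13.
Solving simultaneously gives x1 = -23/27, x2 = 14/9.

x1 = -23/27, x2 = 14/9, minimum Z = 386/27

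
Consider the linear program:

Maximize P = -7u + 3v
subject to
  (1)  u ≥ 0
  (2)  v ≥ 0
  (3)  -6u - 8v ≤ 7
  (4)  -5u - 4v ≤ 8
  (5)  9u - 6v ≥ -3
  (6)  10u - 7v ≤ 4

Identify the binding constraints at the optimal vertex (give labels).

Corner points and P = -7u + 3v:
  (0, 0) → P = 0
  (0, 1/2) → P = 3/2
  (2/5, 0) → P = -14/5
The feasible region is unbounded (it extends along (2, 3), (7, 10)), but P strictly decreases along every unbounded feasible direction, so there is no improving ray and the maximum is attained at a vertex.

The maximum is at (0, 1/2). Substituting into each constraint, equality holds for (1) and (5); the remaining constraints have slack.

(1) and (5)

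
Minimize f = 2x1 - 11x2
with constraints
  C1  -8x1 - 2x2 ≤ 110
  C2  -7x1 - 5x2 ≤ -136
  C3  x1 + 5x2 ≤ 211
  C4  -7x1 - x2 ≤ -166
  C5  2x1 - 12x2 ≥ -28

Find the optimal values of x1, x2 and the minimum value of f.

x1 = 982/43, x2 = 264/43, minimum f = -940/43

Corner points and f = 2x1 - 11x2:
  (347/14, -15/2) → f = 1849/14
  (1196/11, 225/11) → f = -83/11
  (982/43, 264/43) → f = -940/43
The feasible region is unbounded (it extends along (5, -1), (5, -7)), but f strictly increases along every unbounded feasible direction, so there is no improving ray and the minimum is attained at a vertex.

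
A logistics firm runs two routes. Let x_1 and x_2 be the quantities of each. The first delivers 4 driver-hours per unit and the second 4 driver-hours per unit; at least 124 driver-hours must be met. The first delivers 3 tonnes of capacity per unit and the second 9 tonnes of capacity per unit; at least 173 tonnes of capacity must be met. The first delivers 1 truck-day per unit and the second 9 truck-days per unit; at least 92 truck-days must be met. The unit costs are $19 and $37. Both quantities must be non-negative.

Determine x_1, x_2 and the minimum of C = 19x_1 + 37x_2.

x_1 = 53/3, x_2 = 40/3, minimum C = 829

The feasible region is unbounded (it extends along (0, 1), (1, 0)), but C strictly increases along every unbounded feasible direction, so there is no improving ray and the minimum is attained at a vertex.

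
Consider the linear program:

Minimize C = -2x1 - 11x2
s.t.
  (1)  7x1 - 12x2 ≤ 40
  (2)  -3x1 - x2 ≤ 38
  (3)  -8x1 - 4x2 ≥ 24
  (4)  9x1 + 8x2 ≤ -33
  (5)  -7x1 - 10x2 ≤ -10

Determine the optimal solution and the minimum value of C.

Corner points and C = -2x1 - 11x2:
  (-271/15, 81/5) → C = -2131/15
  (-390/23, 296/23) → C = -2476/23
  (-205/17, 321/34) → C = -2711/34

The binding constraints are -3x1 - x2 = 38 and 9x1 + 8x2 = -33.
Solving simultaneously gives x1 = -271/15, x2 = 81/5.

x1 = -271/15, x2 = 81/5, minimum C = -2131/15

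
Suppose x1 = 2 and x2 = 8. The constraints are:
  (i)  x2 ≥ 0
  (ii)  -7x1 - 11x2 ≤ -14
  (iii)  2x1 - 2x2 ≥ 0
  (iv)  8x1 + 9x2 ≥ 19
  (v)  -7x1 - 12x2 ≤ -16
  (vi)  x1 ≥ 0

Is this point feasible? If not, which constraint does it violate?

not feasible — violates (iii)

Constraint (iii): 2x1 - 2x2 = -12, which is not ≥ 0. All other constraints are satisfied.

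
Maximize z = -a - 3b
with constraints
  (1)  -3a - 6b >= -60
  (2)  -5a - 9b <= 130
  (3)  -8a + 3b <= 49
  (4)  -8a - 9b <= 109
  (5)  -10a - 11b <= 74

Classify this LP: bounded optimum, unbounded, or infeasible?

unbounded

From the feasible point (-2, 11), moving in the direction (9, -5) keeps every constraint satisfied while z increases without bound.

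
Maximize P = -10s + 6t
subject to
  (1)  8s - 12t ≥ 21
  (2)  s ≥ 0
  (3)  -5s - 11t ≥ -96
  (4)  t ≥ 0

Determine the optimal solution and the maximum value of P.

s = 21/8, t = 0, maximum P = -105/4

Vertices and P = -10s + 6t:
  (1383/148, 663/148) → P = -2463/37
  (21/8, 0) → P = -105/4
  (96/5, 0) → P = -192

The binding constraints are 8s - 12t = 21 and t = 0.
Solving simultaneously gives s = 21/8, t = 0.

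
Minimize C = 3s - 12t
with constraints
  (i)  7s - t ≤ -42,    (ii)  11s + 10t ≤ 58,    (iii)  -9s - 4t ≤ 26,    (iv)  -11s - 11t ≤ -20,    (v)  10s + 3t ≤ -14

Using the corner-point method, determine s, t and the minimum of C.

Feasible corners and C = 3s - 12t:
  (-221/44, 301/44) → C = -4275/44
  (-140/31, 322/31) → C = -4284/31
  (-246/23, 404/23) → C = -5586/23
  (-314/67, 734/67) → C = -9750/67
  (-366/55, 466/55) → C = -1338/11

The optimum lies where 11s + 10t = 58 and -9s - 4t = 26.
Solving simultaneously gives s = -246/23, t = 404/23.

s = -246/23, t = 404/23, minimum C = -5586/23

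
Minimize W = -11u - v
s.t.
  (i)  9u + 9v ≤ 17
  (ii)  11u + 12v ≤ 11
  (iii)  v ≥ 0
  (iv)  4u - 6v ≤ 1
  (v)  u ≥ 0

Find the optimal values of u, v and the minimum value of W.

u = 13/19, v = 11/38, minimum W = -297/38

Feasible corners and W = -11u - v:
  (13/19, 11/38) → W = -297/38
  (0, 11/12) → W = -11/12
  (1/4, 0) → W = -11/4
  (0, 0) → W = 0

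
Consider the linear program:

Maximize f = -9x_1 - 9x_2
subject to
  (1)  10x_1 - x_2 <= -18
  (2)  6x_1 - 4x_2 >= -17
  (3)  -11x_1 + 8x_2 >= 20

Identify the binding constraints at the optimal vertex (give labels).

Extreme points and f = -9x_1 - 9x_2:
  (-55/34, 31/17) → f = -63/34
  (-124/69, 2/69) → f = 366/23
  (-14, -67/4) → f = 1107/4

The maximum is at (-14, -67/4). Substituting into each constraint, equality holds for (2) and (3); the remaining constraints have slack.

(2) and (3)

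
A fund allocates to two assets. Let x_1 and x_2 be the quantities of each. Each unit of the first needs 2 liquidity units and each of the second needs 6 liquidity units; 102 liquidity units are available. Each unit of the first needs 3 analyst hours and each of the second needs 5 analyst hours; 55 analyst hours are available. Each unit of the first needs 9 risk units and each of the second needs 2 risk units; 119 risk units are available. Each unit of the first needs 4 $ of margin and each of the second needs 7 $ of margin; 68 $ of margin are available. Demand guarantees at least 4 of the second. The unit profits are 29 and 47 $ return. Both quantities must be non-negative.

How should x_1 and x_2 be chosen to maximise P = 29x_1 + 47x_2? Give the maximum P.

x_1 = 10, x_2 = 4, maximum P = 478

Extreme points and P = 29x_1 + 47x_2:
  (0, 68/7) → P = 3196/7
  (0, 4) → P = 188
  (10, 4) → P = 478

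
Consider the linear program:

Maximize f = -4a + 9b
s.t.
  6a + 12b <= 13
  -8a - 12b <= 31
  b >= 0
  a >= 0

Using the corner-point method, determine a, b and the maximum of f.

a = 0, b = 13/12, maximum f = 39/4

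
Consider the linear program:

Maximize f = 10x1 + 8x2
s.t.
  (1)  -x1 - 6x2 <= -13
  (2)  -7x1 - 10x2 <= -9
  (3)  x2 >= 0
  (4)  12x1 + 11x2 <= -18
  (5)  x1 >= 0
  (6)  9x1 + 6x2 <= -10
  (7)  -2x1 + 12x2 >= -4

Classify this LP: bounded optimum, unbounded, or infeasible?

The boundaries -7x1 - 10x2 = -9 and 12x1 + 11x2 = -18 meet at (-279/43, 234/43), but that point violates x1 ≥ 0. Every candidate vertex is excluded by some other constraint, so the feasible region is empty.

infeasible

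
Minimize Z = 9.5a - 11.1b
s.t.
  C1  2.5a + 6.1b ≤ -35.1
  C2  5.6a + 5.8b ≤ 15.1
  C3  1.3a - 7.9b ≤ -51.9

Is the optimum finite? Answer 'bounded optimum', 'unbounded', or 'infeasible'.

unbounded

From the feasible point (-14847/692, 2103/692), moving in the direction (-7.9, -1.3) keeps every constraint satisfied while Z decreases without bound.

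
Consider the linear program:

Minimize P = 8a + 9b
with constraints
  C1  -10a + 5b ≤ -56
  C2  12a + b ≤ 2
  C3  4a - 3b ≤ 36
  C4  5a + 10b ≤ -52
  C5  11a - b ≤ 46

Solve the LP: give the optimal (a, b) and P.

a = -6/5, b = -68/5, minimum P = -132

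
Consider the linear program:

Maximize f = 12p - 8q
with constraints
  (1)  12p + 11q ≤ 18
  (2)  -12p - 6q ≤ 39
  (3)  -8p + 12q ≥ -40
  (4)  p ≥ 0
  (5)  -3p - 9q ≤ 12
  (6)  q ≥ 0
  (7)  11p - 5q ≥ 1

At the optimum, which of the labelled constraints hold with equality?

Feasible corners and f = 12p - 8q:
  (3/2, 0) → f = 18
  (101/181, 186/181) → f = -276/181
  (1/11, 0) → f = 12/11

The maximum is at (3/2, 0). Substituting into each constraint, equality holds for (1) and (6); the remaining constraints have slack.

(1) and (6)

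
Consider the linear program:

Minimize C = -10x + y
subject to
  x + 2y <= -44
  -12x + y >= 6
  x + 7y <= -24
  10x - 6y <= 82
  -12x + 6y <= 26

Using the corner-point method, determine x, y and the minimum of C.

x = -50/13, y = -261/13, minimum C = 239/13

Corner points and C = -10x + y:
  (-50/13, -261/13) → C = 239/13
  (-158/15, -251/15) → C = 443/5
  (-54, -311/3) → C = 1309/3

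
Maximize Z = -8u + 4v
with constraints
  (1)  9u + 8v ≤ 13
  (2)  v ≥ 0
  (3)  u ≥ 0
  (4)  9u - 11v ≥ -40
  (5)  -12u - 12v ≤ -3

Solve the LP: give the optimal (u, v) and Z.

Vertices and Z = -8u + 4v:
  (13/9, 0) → Z = -104/9
  (0, 13/8) → Z = 13/2
  (1/4, 0) → Z = -2
  (0, 1/4) → Z = 1

The optimum lies where 9u + 8v = 13 and u = 0.
Solving simultaneously gives u = 0, v = 13/8.

u = 0, v = 13/8, maximum Z = 13/2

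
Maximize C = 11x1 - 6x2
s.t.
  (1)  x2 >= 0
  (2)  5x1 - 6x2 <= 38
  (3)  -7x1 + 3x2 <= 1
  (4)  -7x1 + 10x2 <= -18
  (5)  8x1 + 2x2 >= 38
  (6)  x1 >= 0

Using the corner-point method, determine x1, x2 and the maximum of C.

Feasible corners and C = 11x1 - 6x2:
  (38/5, 0) → C = 418/5
  (19/4, 0) → C = 209/4
  (34, 22) → C = 242
  (208/47, 61/47) → C = 1922/47

The optimum lies where 5x1 - 6x2 = 38 and -7x1 + 10x2 = -18.
Solving simultaneously gives x1 = 34, x2 = 22.

x1 = 34, x2 = 22, maximum C = 242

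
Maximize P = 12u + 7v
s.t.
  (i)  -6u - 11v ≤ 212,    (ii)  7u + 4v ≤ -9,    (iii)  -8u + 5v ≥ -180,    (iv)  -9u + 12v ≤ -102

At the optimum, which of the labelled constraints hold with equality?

Extreme points and P = 12u + 7v:
  (460/59, -1388/59) → P = -4196/59
  (-158/19, -280/19) → P = -3856/19
  (675/67, -1332/67) → P = -1224/67
  (5/2, -53/8) → P = -131/8

The maximum is at (5/2, -53/8). Substituting into each constraint, equality holds for (ii) and (iv); the remaining constraints have slack.

(ii) and (iv)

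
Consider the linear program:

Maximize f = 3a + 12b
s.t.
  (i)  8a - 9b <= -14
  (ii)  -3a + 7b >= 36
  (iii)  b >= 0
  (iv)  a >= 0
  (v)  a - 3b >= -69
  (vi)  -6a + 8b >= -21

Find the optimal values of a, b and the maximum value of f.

a = 193/5, b = 538/15, maximum f = 2731/5

Feasible corners and f = 3a + 12b:
  (226/29, 246/29) → f = 3630/29
  (193/5, 538/15) → f = 2731/5
  (0, 36/7) → f = 432/7
  (0, 23) → f = 276

The binding constraints are 8a - 9b = -14 and a - 3b = -69.
Solving simultaneously gives a = 193/5, b = 538/15.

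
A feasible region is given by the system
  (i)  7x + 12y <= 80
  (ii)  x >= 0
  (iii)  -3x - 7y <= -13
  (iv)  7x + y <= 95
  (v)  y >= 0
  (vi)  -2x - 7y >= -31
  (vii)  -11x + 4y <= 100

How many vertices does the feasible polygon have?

Pairwise boundary intersections that survive every other constraint:
  (80/7, 0)
  (188/25, 57/25)
  (0, 13/7)
  (0, 31/7)
  (13/3, 0)

5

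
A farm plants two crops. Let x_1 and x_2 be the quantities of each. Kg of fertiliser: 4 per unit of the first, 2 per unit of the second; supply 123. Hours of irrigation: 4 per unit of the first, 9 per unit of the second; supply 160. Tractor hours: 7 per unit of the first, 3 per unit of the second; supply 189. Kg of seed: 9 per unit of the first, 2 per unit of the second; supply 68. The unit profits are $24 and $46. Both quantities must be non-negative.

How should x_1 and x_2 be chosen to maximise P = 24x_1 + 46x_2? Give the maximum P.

x_1 = 4, x_2 = 16, maximum P = 832

Feasible corners and P = 24x_1 + 46x_2:
  (0, 0) → P = 0
  (0, 160/9) → P = 7360/9
  (68/9, 0) → P = 544/3
  (4, 16) → P = 832

The binding constraints are 4x_1 + 9x_2 = 160 and 9x_1 + 2x_2 = 68.
Solving simultaneously gives x_1 = 4, x_2 = 16.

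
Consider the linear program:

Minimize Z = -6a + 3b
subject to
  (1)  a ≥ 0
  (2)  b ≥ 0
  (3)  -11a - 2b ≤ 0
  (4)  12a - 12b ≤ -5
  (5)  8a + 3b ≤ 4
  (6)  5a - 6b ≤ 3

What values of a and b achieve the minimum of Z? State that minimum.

Extreme points and Z = -6a + 3b:
  (0, 5/12) → Z = 5/4
  (0, 4/3) → Z = 4
  (1/4, 2/3) → Z = 1/2

The binding constraints are 12a - 12b = -5 and 8a + 3b = 4.
Solving simultaneously gives a = 1/4, b = 2/3.

a = 1/4, b = 2/3, minimum Z = 1/2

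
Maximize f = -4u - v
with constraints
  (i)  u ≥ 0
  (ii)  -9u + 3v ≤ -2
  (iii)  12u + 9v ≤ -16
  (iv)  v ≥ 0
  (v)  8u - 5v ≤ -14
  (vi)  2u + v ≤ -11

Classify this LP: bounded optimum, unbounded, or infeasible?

infeasible

The boundaries 8u - 5v = -14 and 2u + v = -11 meet at (-23/6, -10/3), but that point violates u ≥ 0. Every candidate vertex is excluded by some other constraint, so the feasible region is empty.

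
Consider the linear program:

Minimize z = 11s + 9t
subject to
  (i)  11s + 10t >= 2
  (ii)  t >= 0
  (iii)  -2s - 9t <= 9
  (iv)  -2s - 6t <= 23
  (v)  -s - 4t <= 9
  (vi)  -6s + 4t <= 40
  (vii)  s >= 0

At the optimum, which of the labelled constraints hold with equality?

Feasible corners and z = 11s + 9t:
  (2/11, 0) → z = 2
  (0, 1/5) → z = 9/5
  (0, 10) → z = 90
The feasible region is unbounded (it extends along (2, 3), (1, 0)), but z strictly increases along every unbounded feasible direction, so there is no improving ray and the minimum is attained at a vertex.

The minimum is at (0, 1/5). Substituting into each constraint, equality holds for (i) and (vii); the remaining constraints have slack.

(i) and (vii)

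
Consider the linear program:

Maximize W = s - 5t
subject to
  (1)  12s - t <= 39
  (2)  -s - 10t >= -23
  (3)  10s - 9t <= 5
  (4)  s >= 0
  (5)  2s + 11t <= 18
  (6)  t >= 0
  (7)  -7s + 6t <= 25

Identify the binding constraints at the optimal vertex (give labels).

(3) and (6)

Extreme points and W = s - 5t:
  (217/128, 85/64) → W = -633/128
  (1/2, 0) → W = 1/2
  (0, 18/11) → W = -90/11
  (0, 0) → W = 0

The maximum is at (1/2, 0). Substituting into each constraint, equality holds for (3) and (6); the remaining constraints have slack.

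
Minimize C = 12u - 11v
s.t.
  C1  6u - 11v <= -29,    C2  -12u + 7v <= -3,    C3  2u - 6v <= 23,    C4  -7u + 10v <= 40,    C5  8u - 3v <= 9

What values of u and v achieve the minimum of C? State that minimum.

u = 27/10, v = 21/5, minimum C = -69/5

Corner points and C = 12u - 11v:
  (118/45, 61/15) → C = -199/15
  (93/35, 143/35) → C = -457/35
  (27/10, 21/5) → C = -69/5

The binding constraints are -12u + 7v = -3 and 8u - 3v = 9.
Solving simultaneously gives u = 27/10, v = 21/5.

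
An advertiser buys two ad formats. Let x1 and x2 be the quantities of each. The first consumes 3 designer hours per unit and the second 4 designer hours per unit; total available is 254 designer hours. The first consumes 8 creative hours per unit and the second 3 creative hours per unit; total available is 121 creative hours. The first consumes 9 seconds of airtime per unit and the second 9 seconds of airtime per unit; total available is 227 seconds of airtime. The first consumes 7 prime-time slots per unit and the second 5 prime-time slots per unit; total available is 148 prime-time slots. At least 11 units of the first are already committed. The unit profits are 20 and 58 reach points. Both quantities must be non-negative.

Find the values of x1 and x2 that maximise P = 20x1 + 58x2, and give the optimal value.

x1 = 11, x2 = 11, maximum P = 858

Vertices and P = 20x1 + 58x2:
  (121/8, 0) → P = 605/2
  (11, 0) → P = 220
  (11, 11) → P = 858

The optimum lies where 8x1 + 3x2 = 121 and x1 = 11.
Solving simultaneously gives x1 = 11, x2 = 11.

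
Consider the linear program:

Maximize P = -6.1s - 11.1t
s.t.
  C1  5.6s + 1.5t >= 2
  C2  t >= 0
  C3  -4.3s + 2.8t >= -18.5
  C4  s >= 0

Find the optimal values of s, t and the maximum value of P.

Feasible corners and P = -6.1s - 11.1t:
  (5/14, 0) → P = -61/28
  (0, 4/3) → P = -74/5
  (185/43, 0) → P = -2257/86
The feasible region is unbounded (it extends along (0, 1), (28, 43)), but P strictly decreases along every unbounded feasible direction, so there is no improving ray and the maximum is attained at a vertex.

s = 5/14, t = 0, maximum P = -61/28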